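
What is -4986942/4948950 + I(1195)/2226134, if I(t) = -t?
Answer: -1851252522913/1836170976550 ≈ -1.0082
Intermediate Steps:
-4986942/4948950 + I(1195)/2226134 = -4986942/4948950 - 1*1195/2226134 = -4986942*1/4948950 - 1195*1/2226134 = -831157/824825 - 1195/2226134 = -1851252522913/1836170976550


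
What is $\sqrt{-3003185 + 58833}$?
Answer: $4 i \sqrt{184022} \approx 1715.9 i$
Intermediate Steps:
$\sqrt{-3003185 + 58833} = \sqrt{-2944352} = 4 i \sqrt{184022}$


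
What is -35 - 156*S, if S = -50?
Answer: 7765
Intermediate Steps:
-35 - 156*S = -35 - 156*(-50) = -35 + 7800 = 7765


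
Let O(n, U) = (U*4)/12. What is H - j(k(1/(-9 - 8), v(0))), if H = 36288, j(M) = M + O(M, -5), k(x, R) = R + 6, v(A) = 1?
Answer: 108848/3 ≈ 36283.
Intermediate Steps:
O(n, U) = U/3 (O(n, U) = (4*U)*(1/12) = U/3)
k(x, R) = 6 + R
j(M) = -5/3 + M (j(M) = M + (1/3)*(-5) = M - 5/3 = -5/3 + M)
H - j(k(1/(-9 - 8), v(0))) = 36288 - (-5/3 + (6 + 1)) = 36288 - (-5/3 + 7) = 36288 - 1*16/3 = 36288 - 16/3 = 108848/3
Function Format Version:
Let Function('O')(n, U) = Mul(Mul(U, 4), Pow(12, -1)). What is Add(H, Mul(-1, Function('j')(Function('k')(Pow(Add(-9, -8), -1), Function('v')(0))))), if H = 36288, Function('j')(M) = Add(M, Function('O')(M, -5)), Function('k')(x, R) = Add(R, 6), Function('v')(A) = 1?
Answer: Rational(108848, 3) ≈ 36283.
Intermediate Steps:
Function('O')(n, U) = Mul(Rational(1, 3), U) (Function('O')(n, U) = Mul(Mul(4, U), Rational(1, 12)) = Mul(Rational(1, 3), U))
Function('k')(x, R) = Add(6, R)
Function('j')(M) = Add(Rational(-5, 3), M) (Function('j')(M) = Add(M, Mul(Rational(1, 3), -5)) = Add(M, Rational(-5, 3)) = Add(Rational(-5, 3), M))
Add(H, Mul(-1, Function('j')(Function('k')(Pow(Add(-9, -8), -1), Function('v')(0))))) = Add(36288, Mul(-1, Add(Rational(-5, 3), Add(6, 1)))) = Add(36288, Mul(-1, Add(Rational(-5, 3), 7))) = Add(36288, Mul(-1, Rational(16, 3))) = Add(36288, Rational(-16, 3)) = Rational(108848, 3)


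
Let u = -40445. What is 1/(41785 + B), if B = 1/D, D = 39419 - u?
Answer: 79864/3337117241 ≈ 2.3932e-5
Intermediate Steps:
D = 79864 (D = 39419 - 1*(-40445) = 39419 + 40445 = 79864)
B = 1/79864 ≈ 1.2521e-5
1/(41785 + B) = 1/(41785 + 1/79864) = 1/(3337117241/79864) = 79864/3337117241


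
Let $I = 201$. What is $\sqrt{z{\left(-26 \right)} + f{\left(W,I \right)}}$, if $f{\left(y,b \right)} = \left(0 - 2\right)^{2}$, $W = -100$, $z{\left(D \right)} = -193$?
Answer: $3 i \sqrt{21} \approx 13.748 i$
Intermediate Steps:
$f{\left(y,b \right)} = 4$ ($f{\left(y,b \right)} = \left(-2\right)^{2} = 4$)
$\sqrt{z{\left(-26 \right)} + f{\left(W,I \right)}} = \sqrt{-193 + 4} = \sqrt{-189} = 3 i \sqrt{21}$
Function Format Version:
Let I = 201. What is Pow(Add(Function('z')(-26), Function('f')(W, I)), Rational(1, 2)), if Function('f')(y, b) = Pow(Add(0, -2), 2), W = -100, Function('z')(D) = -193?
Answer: Mul(3, I, Pow(21, Rational(1, 2))) ≈ Mul(13.748, I)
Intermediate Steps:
Function('f')(y, b) = 4 (Function('f')(y, b) = Pow(-2, 2) = 4)
Pow(Add(Function('z')(-26), Function('f')(W, I)), Rational(1, 2)) = Pow(Add(-193, 4), Rational(1, 2)) = Pow(-189, Rational(1, 2)) = Mul(3, I, Pow(21, Rational(1, 2)))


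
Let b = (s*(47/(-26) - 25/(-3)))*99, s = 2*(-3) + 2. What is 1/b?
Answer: -13/33594 ≈ -0.00038697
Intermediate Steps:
s = -4 (s = -6 + 2 = -4)
b = -33594/13 (b = -4*(47/(-26) - 25/(-3))*99 = -4*(47*(-1/26) - 25*(-⅓))*99 = -4*(-47/26 + 25/3)*99 = -4*509/78*99 = -1018/39*99 = -33594/13 ≈ -2584.2)
1/b = 1/(-33594/13) = -13/33594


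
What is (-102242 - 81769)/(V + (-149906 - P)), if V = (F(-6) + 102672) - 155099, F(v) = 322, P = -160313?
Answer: 184011/41698 ≈ 4.4129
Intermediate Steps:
V = -52105 (V = (322 + 102672) - 155099 = 102994 - 155099 = -52105)
(-102242 - 81769)/(V + (-149906 - P)) = (-102242 - 81769)/(-52105 + (-149906 - 1*(-160313))) = -184011/(-52105 + (-149906 + 160313)) = -184011/(-52105 + 10407) = -184011/(-41698) = -184011*(-1/41698) = 184011/41698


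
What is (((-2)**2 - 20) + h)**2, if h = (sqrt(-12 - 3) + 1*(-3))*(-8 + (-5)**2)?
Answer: 154 - 2278*I*sqrt(15) ≈ 154.0 - 8822.7*I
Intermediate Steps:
h = -51 + 17*I*sqrt(15) (h = (sqrt(-15) - 3)*(-8 + 25) = (I*sqrt(15) - 3)*17 = (-3 + I*sqrt(15))*17 = -51 + 17*I*sqrt(15) ≈ -51.0 + 65.841*I)
(((-2)**2 - 20) + h)**2 = (((-2)**2 - 20) + (-51 + 17*I*sqrt(15)))**2 = ((4 - 20) + (-51 + 17*I*sqrt(15)))**2 = (-16 + (-51 + 17*I*sqrt(15)))**2 = (-67 + 17*I*sqrt(15))**2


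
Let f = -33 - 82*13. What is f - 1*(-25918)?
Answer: 24819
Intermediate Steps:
f = -1099 (f = -33 - 1066 = -1099)
f - 1*(-25918) = -1099 - 1*(-25918) = -1099 + 25918 = 24819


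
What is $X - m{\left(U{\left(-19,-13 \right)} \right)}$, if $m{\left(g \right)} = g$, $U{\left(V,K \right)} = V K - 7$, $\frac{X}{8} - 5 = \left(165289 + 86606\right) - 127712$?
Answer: $993264$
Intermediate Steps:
$X = 993504$ ($X = 40 + 8 \left(\left(165289 + 86606\right) - 127712\right) = 40 + 8 \left(251895 - 127712\right) = 40 + 8 \cdot 124183 = 40 + 993464 = 993504$)
$U{\left(V,K \right)} = -7 + K V$ ($U{\left(V,K \right)} = K V - 7 = -7 + K V$)
$X - m{\left(U{\left(-19,-13 \right)} \right)} = 993504 - \left(-7 - -247\right) = 993504 - \left(-7 + 247\right) = 993504 - 240 = 993264$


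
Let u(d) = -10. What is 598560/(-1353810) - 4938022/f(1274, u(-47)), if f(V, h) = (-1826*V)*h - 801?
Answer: -686970301722/1049764084753 ≈ -0.65440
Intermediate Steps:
f(V, h) = -801 - 1826*V*h (f(V, h) = -1826*V*h - 801 = -801 - 1826*V*h)
598560/(-1353810) - 4938022/f(1274, u(-47)) = 598560/(-1353810) - 4938022/(-801 - 1826*1274*(-10)) = 598560*(-1/1353810) - 4938022/(-801 + 23263240) = -19952/45127 - 4938022/23262439 = -686970301722/1049764084753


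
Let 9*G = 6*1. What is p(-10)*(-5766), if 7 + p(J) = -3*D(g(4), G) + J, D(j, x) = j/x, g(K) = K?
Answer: 201810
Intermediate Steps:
G = ⅔ (G = (6*1)/9 = (⅑)*6 = ⅔ ≈ 0.66667)
p(J) = -25 + J (p(J) = -7 + (-12/⅔ + J) = -7 + (-12*3/2 + J) = -7 + (-3*6 + J) = -7 + (-18 + J) = -25 + J)
p(-10)*(-5766) = (-25 - 10)*(-5766) = -35*(-5766) = 201810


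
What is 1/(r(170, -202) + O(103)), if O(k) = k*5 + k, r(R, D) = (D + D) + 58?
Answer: 1/272 ≈ 0.0036765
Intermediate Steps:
r(R, D) = 58 + 2*D (r(R, D) = 2*D + 58 = 58 + 2*D)
O(k) = 6*k (O(k) = 5*k + k = 6*k)
1/(r(170, -202) + O(103)) = 1/((58 + 2*(-202)) + 6*103) = 1/((58 - 404) + 618) = 1/(-346 + 618) = 1/272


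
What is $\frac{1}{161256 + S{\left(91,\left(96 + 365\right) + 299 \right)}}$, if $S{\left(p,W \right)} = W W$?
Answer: $\frac{1}{738856} \approx 1.3534 \cdot 10^{-6}$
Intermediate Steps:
$S{\left(p,W \right)} = W^{2}$
$\frac{1}{161256 + S{\left(91,\left(96 + 365\right) + 299 \right)}} = \frac{1}{161256 + \left(\left(96 + 365\right) + 299\right)^{2}} = \frac{1}{161256 + \left(461 + 299\right)^{2}} = \frac{1}{161256 + 760^{2}} = \frac{1}{161256 + 577600} = \frac{1}{738856}$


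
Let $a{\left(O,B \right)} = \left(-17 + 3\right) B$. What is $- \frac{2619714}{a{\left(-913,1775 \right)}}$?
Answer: $\frac{1309857}{12425} \approx 105.42$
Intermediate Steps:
$a{\left(O,B \right)} = - 14 B$
$- \frac{2619714}{a{\left(-913,1775 \right)}} = - \frac{2619714}{\left(-14\right) 1775} = - \frac{2619714}{-24850} = \left(-2619714\right) \left(- \frac{1}{24850}\right) = \frac{1309857}{12425}$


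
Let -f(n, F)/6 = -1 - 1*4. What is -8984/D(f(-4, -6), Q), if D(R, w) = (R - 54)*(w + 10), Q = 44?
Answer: 1123/162 ≈ 6.9321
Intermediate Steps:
f(n, F) = 30 (f(n, F) = -6*(-1 - 1*4) = -6*(-1 - 4) = -6*(-5) = 30)
D(R, w) = (-54 + R)*(10 + w)
-8984/D(f(-4, -6), Q) = -8984/(-540 - 54*44 + 10*30 + 30*44) = -8984/(-540 - 2376 + 300 + 1320) = -8984/(-1296) = -8984*(-1/1296) = 1123/162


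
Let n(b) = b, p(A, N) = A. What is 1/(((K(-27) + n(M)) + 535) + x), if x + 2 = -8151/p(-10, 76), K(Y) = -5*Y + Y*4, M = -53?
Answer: 10/13221 ≈ 0.00075637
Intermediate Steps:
K(Y) = -Y (K(Y) = -5*Y + 4*Y = -Y)
x = 8131/10 (x = -2 - 8151/(-10) = -2 - 8151*(-1/10) = -2 + 8151/10 = 8131/10 ≈ 813.10)
1/(((K(-27) + n(M)) + 535) + x) = 1/(((-1*(-27) - 53) + 535) + 8131/10) = 1/(((27 - 53) + 535) + 8131/10) = 1/((-26 + 535) + 8131/10) = 1/(509 + 8131/10) = 1/(13221/10) = 10/13221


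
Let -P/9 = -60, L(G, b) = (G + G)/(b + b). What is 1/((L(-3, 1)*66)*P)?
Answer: -1/106920 ≈ -9.3528e-6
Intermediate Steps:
L(G, b) = G/b (L(G, b) = (2*G)/((2*b)) = (2*G)*(1/(2*b)) = G/b)
P = 540 (P = -9*(-60) = 540)
1/((L(-3, 1)*66)*P) = 1/((-3/1*66)*540) = 1/((-3*1*66)*540) = 1/(-3*66*540) = 1/(-198*540) = 1/(-106920) = -1/106920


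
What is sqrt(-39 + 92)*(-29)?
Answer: -29*sqrt(53) ≈ -211.12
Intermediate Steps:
sqrt(-39 + 92)*(-29) = sqrt(53)*(-29) = -29*sqrt(53)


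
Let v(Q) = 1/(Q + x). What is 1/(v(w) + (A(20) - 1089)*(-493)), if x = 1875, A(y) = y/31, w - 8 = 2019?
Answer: 120962/64903241985 ≈ 1.8637e-6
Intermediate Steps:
w = 2027 (w = 8 + 2019 = 2027)
A(y) = y/31 (A(y) = y*(1/31) = y/31)
v(Q) = 1/(1875 + Q) (v(Q) = 1/(Q + 1875) = 1/(1875 + Q))
1/(v(w) + (A(20) - 1089)*(-493)) = 1/(1/(1875 + 2027) + ((1/31)*20 - 1089)*(-493)) = 1/(1/3902 + (20/31 - 1089)*(-493)) = 1/(1/3902 - 33739/31*(-493)) = 1/(1/3902 + 16633327/31) = 1/(64903241985/120962) = 120962/64903241985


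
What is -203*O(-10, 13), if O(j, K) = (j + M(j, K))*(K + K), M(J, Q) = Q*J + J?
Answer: 791700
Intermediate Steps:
M(J, Q) = J + J*Q (M(J, Q) = J*Q + J = J + J*Q)
O(j, K) = 2*K*(j + j*(1 + K)) (O(j, K) = (j + j*(1 + K))*(K + K) = (j + j*(1 + K))*(2*K) = 2*K*(j + j*(1 + K)))
-203*O(-10, 13) = -406*13*(-10)*(2 + 13) = -406*13*(-10)*15 = -203*(-3900) = 791700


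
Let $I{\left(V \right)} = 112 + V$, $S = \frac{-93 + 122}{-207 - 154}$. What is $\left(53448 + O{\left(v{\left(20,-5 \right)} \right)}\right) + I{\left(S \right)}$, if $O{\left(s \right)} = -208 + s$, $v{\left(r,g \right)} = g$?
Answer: $\frac{19258238}{361} \approx 53347.0$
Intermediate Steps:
$S = - \frac{29}{361}$ ($S = \frac{29}{-361} = 29 \left(- \frac{1}{361}\right) = - \frac{29}{361} \approx -0.080332$)
$\left(53448 + O{\left(v{\left(20,-5 \right)} \right)}\right) + I{\left(S \right)} = \left(53448 - 213\right) + \left(112 - \frac{29}{361}\right) = \left(53448 - 213\right) + \frac{40403}{361} = 53235 + \frac{40403}{361} = \frac{19258238}{361}$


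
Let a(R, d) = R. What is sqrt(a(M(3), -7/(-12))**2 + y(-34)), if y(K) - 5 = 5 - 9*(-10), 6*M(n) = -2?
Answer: sqrt(901)/3 ≈ 10.006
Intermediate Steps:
M(n) = -1/3 (M(n) = (1/6)*(-2) = -1/3)
y(K) = 100 (y(K) = 5 + (5 - 9*(-10)) = 5 + (5 + 90) = 5 + 95 = 100)
sqrt(a(M(3), -7/(-12))**2 + y(-34)) = sqrt((-1/3)**2 + 100) = sqrt(1/9 + 100) = sqrt(901/9) = sqrt(901)/3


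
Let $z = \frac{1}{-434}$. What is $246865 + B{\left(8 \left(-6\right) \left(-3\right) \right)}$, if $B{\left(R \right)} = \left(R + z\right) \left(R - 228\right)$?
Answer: $\frac{7277845}{31} \approx 2.3477 \cdot 10^{5}$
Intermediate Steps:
$z = - \frac{1}{434} \approx -0.0023041$
$B{\left(R \right)} = \left(-228 + R\right) \left(- \frac{1}{434} + R\right)$ ($B{\left(R \right)} = \left(R - \frac{1}{434}\right) \left(R - 228\right) = \left(- \frac{1}{434} + R\right) \left(-228 + R\right) = \left(-228 + R\right) \left(- \frac{1}{434} + R\right)$)
$246865 + B{\left(8 \left(-6\right) \left(-3\right) \right)} = 246865 + \left(\frac{114}{217} + \left(8 \left(-6\right) \left(-3\right)\right)^{2} - \frac{98953 \cdot 8 \left(-6\right) \left(-3\right)}{434}\right) = 246865 + \left(\frac{114}{217} + \left(\left(-48\right) \left(-3\right)\right)^{2} - \frac{98953 \left(\left(-48\right) \left(-3\right)\right)}{434}\right) = 246865 + \left(\frac{114}{217} + 144^{2} - \frac{7124616}{217}\right) = 246865 + \left(\frac{114}{217} + 20736 - \frac{7124616}{217}\right) = 246865 - \frac{374970}{31} = \frac{7277845}{31}$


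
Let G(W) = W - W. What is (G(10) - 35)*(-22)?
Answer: 770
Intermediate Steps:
G(W) = 0
(G(10) - 35)*(-22) = (0 - 35)*(-22) = -35*(-22) = 770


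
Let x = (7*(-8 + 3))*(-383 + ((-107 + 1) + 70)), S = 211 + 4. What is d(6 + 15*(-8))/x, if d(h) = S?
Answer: 43/2933 ≈ 0.014661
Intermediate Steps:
S = 215
d(h) = 215
x = 14665 (x = (7*(-5))*(-383 + (-106 + 70)) = -35*(-383 - 36) = -35*(-419) = 14665)
d(6 + 15*(-8))/x = 215/14665 = 215*(1/14665) = 43/2933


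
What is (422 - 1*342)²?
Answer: 6400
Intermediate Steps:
(422 - 1*342)² = (422 - 342)² = 80² = 6400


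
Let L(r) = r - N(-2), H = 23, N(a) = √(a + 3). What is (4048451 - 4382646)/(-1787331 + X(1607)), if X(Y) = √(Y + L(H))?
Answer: 199105694515/1064850700644 + 334195*√181/1064850700644 ≈ 0.18698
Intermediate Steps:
N(a) = √(3 + a)
L(r) = -1 + r (L(r) = r - √(3 - 2) = r - √1 = r - 1*1 = r - 1 = -1 + r)
X(Y) = √(22 + Y) (X(Y) = √(Y + (-1 + 23)) = √(Y + 22) = √(22 + Y))
(4048451 - 4382646)/(-1787331 + X(1607)) = (4048451 - 4382646)/(-1787331 + √(22 + 1607)) = -334195/(-1787331 + √1629) = -334195/(-1787331 + 3*√181)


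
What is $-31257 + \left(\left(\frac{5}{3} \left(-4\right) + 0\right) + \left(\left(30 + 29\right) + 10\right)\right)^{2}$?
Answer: $- \frac{246344}{9} \approx -27372.0$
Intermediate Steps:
$-31257 + \left(\left(\frac{5}{3} \left(-4\right) + 0\right) + \left(\left(30 + 29\right) + 10\right)\right)^{2} = -31257 + \left(\left(5 \cdot \frac{1}{3} \left(-4\right) + 0\right) + \left(59 + 10\right)\right)^{2} = -31257 + \left(\left(\frac{5}{3} \left(-4\right) + 0\right) + 69\right)^{2} = -31257 + \left(\left(- \frac{20}{3} + 0\right) + 69\right)^{2} = -31257 + \left(- \frac{20}{3} + 69\right)^{2} = -31257 + \left(\frac{187}{3}\right)^{2} = -31257 + \frac{34969}{9} = - \frac{246344}{9}$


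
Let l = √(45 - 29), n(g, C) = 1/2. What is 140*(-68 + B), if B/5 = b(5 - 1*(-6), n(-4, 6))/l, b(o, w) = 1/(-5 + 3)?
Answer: -19215/2 ≈ -9607.5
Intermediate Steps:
n(g, C) = ½
b(o, w) = -½ (b(o, w) = 1/(-2) = -½)
l = 4 (l = √16 = 4)
B = -5/8 (B = 5*(-½/4) = 5*(-½*¼) = 5*(-⅛) = -5/8 ≈ -0.62500)
140*(-68 + B) = 140*(-68 - 5/8) = 140*(-549/8) = -19215/2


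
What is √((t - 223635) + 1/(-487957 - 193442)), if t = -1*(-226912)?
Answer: √169058462705142/227133 ≈ 57.245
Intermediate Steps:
t = 226912
√((t - 223635) + 1/(-487957 - 193442)) = √((226912 - 223635) + 1/(-487957 - 193442)) = √(3277 + 1/(-681399)) = √(3277 - 1/681399) = √(2232944522/681399) = √169058462705142/227133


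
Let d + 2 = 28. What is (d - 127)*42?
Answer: -4242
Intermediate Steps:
d = 26 (d = -2 + 28 = 26)
(d - 127)*42 = (26 - 127)*42 = -101*42 = -4242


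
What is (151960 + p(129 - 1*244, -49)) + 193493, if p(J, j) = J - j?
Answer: 345387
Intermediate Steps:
(151960 + p(129 - 1*244, -49)) + 193493 = (151960 + ((129 - 1*244) - 1*(-49))) + 193493 = (151960 + ((129 - 244) + 49)) + 193493 = (151960 + (-115 + 49)) + 193493 = (151960 - 66) + 193493 = 151894 + 193493 = 345387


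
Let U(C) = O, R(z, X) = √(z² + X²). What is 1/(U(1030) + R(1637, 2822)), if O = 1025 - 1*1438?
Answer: 413/10472884 + √10643453/10472884 ≈ 0.00035095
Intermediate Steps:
R(z, X) = √(X² + z²)
O = -413 (O = 1025 - 1438 = -413)
U(C) = -413
1/(U(1030) + R(1637, 2822)) = 1/(-413 + √(2822² + 1637²)) = 1/(-413 + √(7963684 + 2679769)) = 1/(-413 + √10643453)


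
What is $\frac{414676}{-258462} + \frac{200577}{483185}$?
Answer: $- \frac{74261845243}{62442480735} \approx -1.1893$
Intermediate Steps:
$\frac{414676}{-258462} + \frac{200577}{483185} = 414676 \left(- \frac{1}{258462}\right) + 200577 \cdot \frac{1}{483185} = - \frac{207338}{129231} + \frac{200577}{483185} = - \frac{74261845243}{62442480735}$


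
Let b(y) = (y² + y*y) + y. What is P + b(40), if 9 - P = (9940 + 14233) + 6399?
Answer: -27323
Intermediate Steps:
P = -30563 (P = 9 - ((9940 + 14233) + 6399) = 9 - (24173 + 6399) = 9 - 1*30572 = 9 - 30572 = -30563)
b(y) = y + 2*y² (b(y) = (y² + y²) + y = 2*y² + y = y + 2*y²)
P + b(40) = -30563 + 40*(1 + 2*40) = -30563 + 40*(1 + 80) = -30563 + 40*81 = -30563 + 3240 = -27323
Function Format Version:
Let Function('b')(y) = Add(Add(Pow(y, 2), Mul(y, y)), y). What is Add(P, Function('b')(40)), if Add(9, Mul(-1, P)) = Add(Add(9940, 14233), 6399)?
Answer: -27323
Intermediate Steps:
P = -30563 (P = Add(9, Mul(-1, Add(Add(9940, 14233), 6399))) = Add(9, Mul(-1, Add(24173, 6399))) = Add(9, Mul(-1, 30572)) = Add(9, -30572) = -30563)
Function('b')(y) = Add(y, Mul(2, Pow(y, 2))) (Function('b')(y) = Add(Add(Pow(y, 2), Pow(y, 2)), y) = Add(Mul(2, Pow(y, 2)), y) = Add(y, Mul(2, Pow(y, 2))))
Add(P, Function('b')(40)) = Add(-30563, Mul(40, Add(1, Mul(2, 40)))) = Add(-30563, Mul(40, Add(1, 80))) = Add(-30563, Mul(40, 81)) = Add(-30563, 3240) = -27323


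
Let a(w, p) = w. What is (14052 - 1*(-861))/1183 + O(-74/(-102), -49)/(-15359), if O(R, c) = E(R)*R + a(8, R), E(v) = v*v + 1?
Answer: 30382118811383/2410228476747 ≈ 12.605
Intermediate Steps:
E(v) = 1 + v**2 (E(v) = v**2 + 1 = 1 + v**2)
O(R, c) = 8 + R*(1 + R**2) (O(R, c) = (1 + R**2)*R + 8 = R*(1 + R**2) + 8 = 8 + R*(1 + R**2))
(14052 - 1*(-861))/1183 + O(-74/(-102), -49)/(-15359) = (14052 - 1*(-861))/1183 + (8 - 74/(-102) + (-74/(-102))**3)/(-15359) = (14052 + 861)*(1/1183) + (8 - 74*(-1/102) + (-74*(-1/102))**3)*(-1/15359) = 14913*(1/1183) + (8 + 37/51 + (37/51)**3)*(-1/15359) = 14913/1183 + (8 + 37/51 + 50653/132651)*(-1/15359) = 14913/1183 + (1208098/132651)*(-1/15359) = 14913/1183 - 1208098/2037386709 = 30382118811383/2410228476747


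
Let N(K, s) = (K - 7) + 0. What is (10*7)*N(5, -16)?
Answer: -140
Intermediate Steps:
N(K, s) = -7 + K (N(K, s) = (-7 + K) + 0 = -7 + K)
(10*7)*N(5, -16) = (10*7)*(-7 + 5) = 70*(-2) = -140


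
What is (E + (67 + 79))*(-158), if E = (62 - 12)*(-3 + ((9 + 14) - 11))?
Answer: -94168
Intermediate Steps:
E = 450 (E = 50*(-3 + (23 - 11)) = 50*(-3 + 12) = 50*9 = 450)
(E + (67 + 79))*(-158) = (450 + (67 + 79))*(-158) = (450 + 146)*(-158) = 596*(-158) = -94168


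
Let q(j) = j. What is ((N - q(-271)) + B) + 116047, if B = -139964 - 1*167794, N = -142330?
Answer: -333770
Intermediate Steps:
B = -307758 (B = -139964 - 167794 = -307758)
((N - q(-271)) + B) + 116047 = ((-142330 - 1*(-271)) - 307758) + 116047 = ((-142330 + 271) - 307758) + 116047 = (-142059 - 307758) + 116047 = -449817 + 116047 = -333770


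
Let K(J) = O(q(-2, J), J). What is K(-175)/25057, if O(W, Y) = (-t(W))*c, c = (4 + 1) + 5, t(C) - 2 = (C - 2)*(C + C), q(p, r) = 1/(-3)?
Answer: -320/225513 ≈ -0.0014190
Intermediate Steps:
q(p, r) = -⅓
t(C) = 2 + 2*C*(-2 + C) (t(C) = 2 + (C - 2)*(C + C) = 2 + (-2 + C)*(2*C) = 2 + 2*C*(-2 + C))
c = 10 (c = 5 + 5 = 10)
O(W, Y) = -20 - 20*W² + 40*W (O(W, Y) = -(2 - 4*W + 2*W²)*10 = (-2 - 2*W² + 4*W)*10 = -20 - 20*W² + 40*W)
K(J) = -320/9 (K(J) = -20 - 20*(-⅓)² + 40*(-⅓) = -20 - 20*⅑ - 40/3 = -20 - 20/9 - 40/3 = -320/9)
K(-175)/25057 = -320/9/25057 = -320/9*1/25057 = -320/225513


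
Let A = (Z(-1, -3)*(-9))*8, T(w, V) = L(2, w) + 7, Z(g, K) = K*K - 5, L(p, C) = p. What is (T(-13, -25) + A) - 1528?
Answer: -1807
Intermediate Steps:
Z(g, K) = -5 + K² (Z(g, K) = K² - 5 = -5 + K²)
T(w, V) = 9 (T(w, V) = 2 + 7 = 9)
A = -288 (A = ((-5 + (-3)²)*(-9))*8 = ((-5 + 9)*(-9))*8 = (4*(-9))*8 = -36*8 = -288)
(T(-13, -25) + A) - 1528 = (9 - 288) - 1528 = -279 - 1528 = -1807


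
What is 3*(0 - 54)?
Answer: -162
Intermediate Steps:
3*(0 - 54) = 3*(-54) = -162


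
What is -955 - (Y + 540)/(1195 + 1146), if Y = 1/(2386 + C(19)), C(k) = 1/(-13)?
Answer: -69360060328/72610797 ≈ -955.23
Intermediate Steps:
C(k) = -1/13
Y = 13/31017 (Y = 1/(2386 - 1/13) = 1/(31017/13) = 13/31017 ≈ 0.00041912)
-955 - (Y + 540)/(1195 + 1146) = -955 - (13/31017 + 540)/(1195 + 1146) = -955 - 16749193/(31017*2341) = -955 - 1*16749193/72610797 = -955 - 16749193/72610797 = -69360060328/72610797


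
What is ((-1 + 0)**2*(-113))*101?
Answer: -11413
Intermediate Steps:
((-1 + 0)**2*(-113))*101 = ((-1)**2*(-113))*101 = (1*(-113))*101 = -113*101 = -11413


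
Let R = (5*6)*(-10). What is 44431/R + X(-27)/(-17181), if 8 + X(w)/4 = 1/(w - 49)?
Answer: -1611536501/10881300 ≈ -148.10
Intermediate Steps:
X(w) = -32 + 4/(-49 + w) (X(w) = -32 + 4/(w - 49) = -32 + 4/(-49 + w))
R = -300 (R = 30*(-10) = -300)
44431/R + X(-27)/(-17181) = 44431/(-300) + (4*(393 - 8*(-27))/(-49 - 27))/(-17181) = 44431*(-1/300) + (4*(393 + 216)/(-76))*(-1/17181) = -44431/300 + (4*(-1/76)*609)*(-1/17181) = -44431/300 - 609/19*(-1/17181) = -44431/300 + 203/108813 = -1611536501/10881300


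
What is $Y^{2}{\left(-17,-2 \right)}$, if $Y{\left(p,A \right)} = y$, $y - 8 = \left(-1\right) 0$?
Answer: $64$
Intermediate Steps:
$y = 8$ ($y = 8 - 0 = 8 + 0 = 8$)
$Y{\left(p,A \right)} = 8$
$Y^{2}{\left(-17,-2 \right)} = 8^{2} = 64$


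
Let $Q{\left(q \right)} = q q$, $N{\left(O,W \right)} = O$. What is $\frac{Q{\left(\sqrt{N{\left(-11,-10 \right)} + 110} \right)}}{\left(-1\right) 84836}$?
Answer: $- \frac{99}{84836} \approx -0.001167$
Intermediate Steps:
$Q{\left(q \right)} = q^{2}$
$\frac{Q{\left(\sqrt{N{\left(-11,-10 \right)} + 110} \right)}}{\left(-1\right) 84836} = \frac{\left(\sqrt{-11 + 110}\right)^{2}}{\left(-1\right) 84836} = \frac{\left(\sqrt{99}\right)^{2}}{-84836} = \left(3 \sqrt{11}\right)^{2} \left(- \frac{1}{84836}\right) = 99 \left(- \frac{1}{84836}\right) = - \frac{99}{84836}$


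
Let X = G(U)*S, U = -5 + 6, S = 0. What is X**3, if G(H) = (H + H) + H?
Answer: 0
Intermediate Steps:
U = 1
G(H) = 3*H (G(H) = 2*H + H = 3*H)
X = 0 (X = (3*1)*0 = 3*0 = 0)
X**3 = 0**3 = 0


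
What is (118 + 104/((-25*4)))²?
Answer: 8549776/625 ≈ 13680.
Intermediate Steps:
(118 + 104/((-25*4)))² = (118 + 104/(-100))² = (118 + 104*(-1/100))² = (118 - 26/25)² = (2924/25)² = 8549776/625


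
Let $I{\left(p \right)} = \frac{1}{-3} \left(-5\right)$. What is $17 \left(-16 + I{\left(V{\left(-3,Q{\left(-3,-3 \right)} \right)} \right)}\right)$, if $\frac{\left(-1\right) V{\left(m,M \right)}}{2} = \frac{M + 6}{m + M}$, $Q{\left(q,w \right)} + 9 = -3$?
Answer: $- \frac{731}{3} \approx -243.67$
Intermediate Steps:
$Q{\left(q,w \right)} = -12$ ($Q{\left(q,w \right)} = -9 - 3 = -12$)
$V{\left(m,M \right)} = - \frac{2 \left(6 + M\right)}{M + m}$ ($V{\left(m,M \right)} = - 2 \frac{M + 6}{m + M} = - 2 \frac{6 + M}{M + m} = - \frac{2 \left(6 + M\right)}{M + m}$)
$I{\left(p \right)} = \frac{5}{3}$ ($I{\left(p \right)} = \left(- \frac{1}{3}\right) \left(-5\right) = \frac{5}{3}$)
$17 \left(-16 + I{\left(V{\left(-3,Q{\left(-3,-3 \right)} \right)} \right)}\right) = 17 \left(-16 + \frac{5}{3}\right) = 17 \left(- \frac{43}{3}\right) = - \frac{731}{3}$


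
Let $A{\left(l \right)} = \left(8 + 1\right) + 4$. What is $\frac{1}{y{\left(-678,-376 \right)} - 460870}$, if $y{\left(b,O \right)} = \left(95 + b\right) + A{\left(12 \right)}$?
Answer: $- \frac{1}{461440} \approx -2.1671 \cdot 10^{-6}$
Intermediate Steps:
$A{\left(l \right)} = 13$ ($A{\left(l \right)} = 9 + 4 = 13$)
$y{\left(b,O \right)} = 108 + b$ ($y{\left(b,O \right)} = \left(95 + b\right) + 13 = 108 + b$)
$\frac{1}{y{\left(-678,-376 \right)} - 460870} = \frac{1}{\left(108 - 678\right) - 460870} = \frac{1}{-570 - 460870} = \frac{1}{-461440} = - \frac{1}{461440}$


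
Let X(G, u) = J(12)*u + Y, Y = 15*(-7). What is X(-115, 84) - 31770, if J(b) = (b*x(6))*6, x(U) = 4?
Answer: -7683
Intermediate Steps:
Y = -105
J(b) = 24*b (J(b) = (b*4)*6 = (4*b)*6 = 24*b)
X(G, u) = -105 + 288*u (X(G, u) = (24*12)*u - 105 = 288*u - 105 = -105 + 288*u)
X(-115, 84) - 31770 = (-105 + 288*84) - 31770 = (-105 + 24192) - 31770 = 24087 - 31770 = -7683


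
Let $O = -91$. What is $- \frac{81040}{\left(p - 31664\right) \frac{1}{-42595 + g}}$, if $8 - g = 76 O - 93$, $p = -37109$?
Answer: $- \frac{2883241120}{68773} \approx -41924.0$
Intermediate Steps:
$g = 7017$ ($g = 8 - \left(76 \left(-91\right) - 93\right) = 8 - \left(-6916 - 93\right) = 8 - -7009 = 8 + 7009 = 7017$)
$- \frac{81040}{\left(p - 31664\right) \frac{1}{-42595 + g}} = - \frac{81040}{\left(-37109 - 31664\right) \frac{1}{-42595 + 7017}} = - \frac{81040}{\left(-68773\right) \frac{1}{-35578}} = - \frac{81040}{\left(-68773\right) \left(- \frac{1}{35578}\right)} = - \frac{81040}{\frac{68773}{35578}} = \left(-81040\right) \frac{35578}{68773} = - \frac{2883241120}{68773}$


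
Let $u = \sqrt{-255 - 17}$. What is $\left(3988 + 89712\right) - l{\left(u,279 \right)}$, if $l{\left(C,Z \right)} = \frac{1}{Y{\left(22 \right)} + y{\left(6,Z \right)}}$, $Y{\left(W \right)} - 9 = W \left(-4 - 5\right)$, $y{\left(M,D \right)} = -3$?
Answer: $\frac{17990401}{192} \approx 93700.0$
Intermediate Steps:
$u = 4 i \sqrt{17}$ ($u = \sqrt{-272} = 4 i \sqrt{17} \approx 16.492 i$)
$Y{\left(W \right)} = 9 - 9 W$ ($Y{\left(W \right)} = 9 + W \left(-4 - 5\right) = 9 + W \left(-9\right) = 9 - 9 W$)
$l{\left(C,Z \right)} = - \frac{1}{192}$ ($l{\left(C,Z \right)} = \frac{1}{\left(9 - 198\right) - 3} = \frac{1}{-189 - 3} = \frac{1}{-192} = - \frac{1}{192}$)
$\left(3988 + 89712\right) - l{\left(u,279 \right)} = \left(3988 + 89712\right) - - \frac{1}{192} = 93700 + \frac{1}{192} = \frac{17990401}{192}$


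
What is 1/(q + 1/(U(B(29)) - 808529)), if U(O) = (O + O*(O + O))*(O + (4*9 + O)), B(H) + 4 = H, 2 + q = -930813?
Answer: -698879/650527056386 ≈ -1.0743e-6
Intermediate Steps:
q = -930815 (q = -2 - 930813 = -930815)
B(H) = -4 + H
U(O) = (36 + 2*O)*(O + 2*O²) (U(O) = (O + O*(2*O))*(O + (36 + O)) = (O + 2*O²)*(36 + 2*O) = (36 + 2*O)*(O + 2*O²))
1/(q + 1/(U(B(29)) - 808529)) = 1/(-930815 + 1/(2*(-4 + 29)*(18 + 2*(-4 + 29)² + 37*(-4 + 29)) - 808529)) = 1/(-930815 + 1/(2*25*(18 + 2*25² + 37*25) - 808529)) = 1/(-930815 + 1/(2*25*(18 + 2*625 + 925) - 808529)) = 1/(-930815 + 1/(2*25*(18 + 1250 + 925) - 808529)) = 1/(-930815 + 1/(2*25*2193 - 808529)) = 1/(-930815 + 1/(109650 - 808529)) = 1/(-930815 + 1/(-698879)) = 1/(-930815 - 1/698879) = 1/(-650527056386/698879) = -698879/650527056386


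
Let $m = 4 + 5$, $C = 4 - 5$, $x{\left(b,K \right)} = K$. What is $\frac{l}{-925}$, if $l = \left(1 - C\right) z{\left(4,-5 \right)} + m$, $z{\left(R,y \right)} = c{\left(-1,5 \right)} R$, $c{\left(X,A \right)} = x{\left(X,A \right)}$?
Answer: $- \frac{49}{925} \approx -0.052973$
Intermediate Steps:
$c{\left(X,A \right)} = A$
$C = -1$ ($C = 4 - 5 = -1$)
$z{\left(R,y \right)} = 5 R$
$m = 9$
$l = 49$ ($l = \left(1 - -1\right) 5 \cdot 4 + 9 = \left(1 + 1\right) 20 + 9 = 2 \cdot 20 + 9 = 40 + 9 = 49$)
$\frac{l}{-925} = \frac{49}{-925} = 49 \left(- \frac{1}{925}\right) = - \frac{49}{925}$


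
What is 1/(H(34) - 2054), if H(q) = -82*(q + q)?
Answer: -1/7630 ≈ -0.00013106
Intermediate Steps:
H(q) = -164*q
1/(H(34) - 2054) = 1/(-164*34 - 2054) = 1/(-5576 - 2054) = 1/(-7630) = -1/7630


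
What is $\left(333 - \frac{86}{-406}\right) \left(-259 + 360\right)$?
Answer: $\frac{6831842}{203} \approx 33654.0$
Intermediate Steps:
$\left(333 - \frac{86}{-406}\right) \left(-259 + 360\right) = \left(333 - - \frac{43}{203}\right) 101 = \left(333 + \frac{43}{203}\right) 101 = \frac{67642}{203} \cdot 101 = \frac{6831842}{203}$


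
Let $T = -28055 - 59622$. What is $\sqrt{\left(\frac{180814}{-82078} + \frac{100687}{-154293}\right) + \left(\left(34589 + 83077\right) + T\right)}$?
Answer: $\frac{\sqrt{1202282748055911940258593}}{6332030427} \approx 173.17$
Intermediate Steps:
$T = -87677$ ($T = -28055 - 59622 = -87677$)
$\sqrt{\left(\frac{180814}{-82078} + \frac{100687}{-154293}\right) + \left(\left(34589 + 83077\right) + T\right)} = \sqrt{\left(\frac{180814}{-82078} + \frac{100687}{-154293}\right) + \left(\left(34589 + 83077\right) - 87677\right)} = \sqrt{\left(180814 \left(- \frac{1}{82078}\right) + 100687 \left(- \frac{1}{154293}\right)\right) + \left(117666 - 87677\right)} = \sqrt{\left(- \frac{90407}{41039} - \frac{100687}{154293}\right) + 29989} = \sqrt{- \frac{18081261044}{6332030427} + 29989} = \sqrt{\frac{189873179214259}{6332030427}} = \frac{\sqrt{1202282748055911940258593}}{6332030427}$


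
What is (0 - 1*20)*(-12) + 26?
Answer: 266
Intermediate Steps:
(0 - 1*20)*(-12) + 26 = (0 - 20)*(-12) + 26 = -20*(-12) + 26 = 240 + 26 = 266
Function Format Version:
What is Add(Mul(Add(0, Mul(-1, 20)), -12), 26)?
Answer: 266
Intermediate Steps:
Add(Mul(Add(0, Mul(-1, 20)), -12), 26) = Add(Mul(Add(0, -20), -12), 26) = Add(Mul(-20, -12), 26) = Add(240, 26) = 266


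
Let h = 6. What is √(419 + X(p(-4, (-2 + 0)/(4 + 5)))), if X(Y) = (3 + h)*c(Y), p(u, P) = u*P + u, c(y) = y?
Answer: √391 ≈ 19.774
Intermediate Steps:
p(u, P) = u + P*u (p(u, P) = P*u + u = u + P*u)
X(Y) = 9*Y (X(Y) = (3 + 6)*Y = 9*Y)
√(419 + X(p(-4, (-2 + 0)/(4 + 5)))) = √(419 + 9*(-4*(1 + (-2 + 0)/(4 + 5)))) = √(419 + 9*(-4*(1 - 2/9))) = √(419 + 9*(-4*7/9)) = √(419 + 9*(-28/9)) = √(419 - 28) = √391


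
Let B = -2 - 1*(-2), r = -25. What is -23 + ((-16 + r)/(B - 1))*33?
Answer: 1330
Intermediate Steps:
B = 0 (B = -2 + 2 = 0)
-23 + ((-16 + r)/(B - 1))*33 = -23 + ((-16 - 25)/(0 - 1))*33 = -23 - 41/(-1)*33 = -23 - 41*(-1)*33 = -23 + 41*33 = -23 + 1353 = 1330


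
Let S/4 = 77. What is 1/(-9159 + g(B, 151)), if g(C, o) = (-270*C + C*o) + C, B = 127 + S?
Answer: -1/60489 ≈ -1.6532e-5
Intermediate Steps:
S = 308 (S = 4*77 = 308)
B = 435 (B = 127 + 308 = 435)
g(C, o) = -269*C + C*o
1/(-9159 + g(B, 151)) = 1/(-9159 + 435*(-269 + 151)) = 1/(-9159 + 435*(-118)) = 1/(-9159 - 51330) = 1/(-60489) = -1/60489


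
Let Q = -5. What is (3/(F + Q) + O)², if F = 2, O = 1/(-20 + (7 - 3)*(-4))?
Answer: 1369/1296 ≈ 1.0563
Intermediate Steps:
O = -1/36 (O = 1/(-20 + 4*(-4)) = 1/(-20 - 16) = 1/(-36) = -1/36 ≈ -0.027778)
(3/(F + Q) + O)² = (3/(2 - 5) - 1/36)² = (3/(-3) - 1/36)² = (3*(-⅓) - 1/36)² = (-1 - 1/36)² = (-37/36)² = 1369/1296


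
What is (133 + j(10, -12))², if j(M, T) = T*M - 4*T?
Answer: 3721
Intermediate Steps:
j(M, T) = -4*T + M*T (j(M, T) = M*T - 4*T = -4*T + M*T)
(133 + j(10, -12))² = (133 - 12*(-4 + 10))² = (133 - 12*6)² = (133 - 72)² = 61² = 3721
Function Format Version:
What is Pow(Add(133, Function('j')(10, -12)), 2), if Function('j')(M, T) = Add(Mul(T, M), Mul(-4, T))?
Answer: 3721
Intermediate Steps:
Function('j')(M, T) = Add(Mul(-4, T), Mul(M, T)) (Function('j')(M, T) = Add(Mul(M, T), Mul(-4, T)) = Add(Mul(-4, T), Mul(M, T)))
Pow(Add(133, Function('j')(10, -12)), 2) = Pow(Add(133, Mul(-12, Add(-4, 10))), 2) = Pow(Add(133, Mul(-12, 6)), 2) = Pow(Add(133, -72), 2) = Pow(61, 2) = 3721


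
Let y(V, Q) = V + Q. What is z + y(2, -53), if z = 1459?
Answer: 1408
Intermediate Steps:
y(V, Q) = Q + V
z + y(2, -53) = 1459 + (-53 + 2) = 1459 - 51 = 1408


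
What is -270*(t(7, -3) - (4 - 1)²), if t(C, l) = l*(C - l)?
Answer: 10530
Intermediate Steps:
-270*(t(7, -3) - (4 - 1)²) = -270*(-3*(7 - 1*(-3)) - (4 - 1)²) = -270*(-3*(7 + 3) - 1*3²) = -270*(-3*10 - 1*9) = -270*(-30 - 9) = -270*(-39) = 10530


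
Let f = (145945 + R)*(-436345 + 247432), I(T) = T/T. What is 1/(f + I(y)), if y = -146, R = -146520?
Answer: 1/108624976 ≈ 9.2060e-9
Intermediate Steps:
I(T) = 1
f = 108624975 (f = (145945 - 146520)*(-436345 + 247432) = -575*(-188913) = 108624975)
1/(f + I(y)) = 1/(108624975 + 1) = 1/108624976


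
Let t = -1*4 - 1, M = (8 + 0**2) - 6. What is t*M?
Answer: -10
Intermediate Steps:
M = 2 (M = (8 + 0) - 6 = 8 - 6 = 2)
t = -5 (t = -4 - 1 = -5)
t*M = -5*2 = -10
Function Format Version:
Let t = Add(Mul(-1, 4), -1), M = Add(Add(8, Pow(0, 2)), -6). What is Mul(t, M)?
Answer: -10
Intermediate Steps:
M = 2 (M = Add(Add(8, 0), -6) = Add(8, -6) = 2)
t = -5 (t = Add(-4, -1) = -5)
Mul(t, M) = Mul(-5, 2) = -10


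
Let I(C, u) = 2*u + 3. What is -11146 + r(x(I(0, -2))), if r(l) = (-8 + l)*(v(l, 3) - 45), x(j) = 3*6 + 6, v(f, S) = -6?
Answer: -11962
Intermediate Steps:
I(C, u) = 3 + 2*u
x(j) = 24 (x(j) = 18 + 6 = 24)
r(l) = 408 - 51*l (r(l) = (-8 + l)*(-6 - 45) = (-8 + l)*(-51) = 408 - 51*l)
-11146 + r(x(I(0, -2))) = -11146 + (408 - 51*24) = -11146 + (408 - 1224) = -11146 - 816 = -11962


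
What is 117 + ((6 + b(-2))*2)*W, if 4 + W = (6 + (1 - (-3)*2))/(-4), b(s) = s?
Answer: 59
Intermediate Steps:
W = -29/4 (W = -4 + (6 + (1 - (-3)*2))/(-4) = -4 + (6 + (1 - 1*(-6)))*(-1/4) = -4 + (6 + (1 + 6))*(-1/4) = -4 + (6 + 7)*(-1/4) = -4 + 13*(-1/4) = -4 - 13/4 = -29/4 ≈ -7.2500)
117 + ((6 + b(-2))*2)*W = 117 + ((6 - 2)*2)*(-29/4) = 117 + (4*2)*(-29/4) = 117 + 8*(-29/4) = 117 - 58 = 59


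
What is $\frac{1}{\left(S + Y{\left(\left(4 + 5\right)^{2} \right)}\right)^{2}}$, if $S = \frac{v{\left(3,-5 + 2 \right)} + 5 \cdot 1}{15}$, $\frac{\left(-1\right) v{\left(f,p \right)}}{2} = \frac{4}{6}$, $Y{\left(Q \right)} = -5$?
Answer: $\frac{2025}{45796} \approx 0.044218$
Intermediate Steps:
$v{\left(f,p \right)} = - \frac{4}{3}$ ($v{\left(f,p \right)} = - 2 \cdot \frac{4}{6} = - 2 \cdot 4 \cdot \frac{1}{6} = \left(-2\right) \frac{2}{3} = - \frac{4}{3}$)
$S = \frac{11}{45}$ ($S = \frac{- \frac{4}{3} + 5 \cdot 1}{15} = \left(- \frac{4}{3} + 5\right) \frac{1}{15} = \frac{11}{3} \cdot \frac{1}{15} = \frac{11}{45} \approx 0.24444$)
$\frac{1}{\left(S + Y{\left(\left(4 + 5\right)^{2} \right)}\right)^{2}} = \frac{1}{\left(\frac{11}{45} - 5\right)^{2}} = \frac{1}{\left(- \frac{214}{45}\right)^{2}} = \frac{1}{\frac{45796}{2025}} = \frac{2025}{45796}$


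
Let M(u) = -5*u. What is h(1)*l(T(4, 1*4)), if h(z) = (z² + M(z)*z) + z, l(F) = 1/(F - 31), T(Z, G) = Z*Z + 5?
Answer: 3/10 ≈ 0.30000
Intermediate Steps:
T(Z, G) = 5 + Z² (T(Z, G) = Z² + 5 = 5 + Z²)
l(F) = 1/(-31 + F)
h(z) = z - 4*z² (h(z) = (z² + (-5*z)*z) + z = (z² - 5*z²) + z = -4*z² + z = z - 4*z²)
h(1)*l(T(4, 1*4)) = (1*(1 - 4*1))/(-31 + (5 + 4²)) = (1*(1 - 4))/(-31 + (5 + 16)) = (1*(-3))/(-31 + 21) = -3/(-10) = -3*(-⅒) = 3/10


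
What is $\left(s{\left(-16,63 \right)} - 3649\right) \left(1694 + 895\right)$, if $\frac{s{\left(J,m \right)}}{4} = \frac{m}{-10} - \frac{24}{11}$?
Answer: $- \frac{524430429}{55} \approx -9.5351 \cdot 10^{6}$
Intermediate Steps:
$s{\left(J,m \right)} = - \frac{96}{11} - \frac{2 m}{5}$ ($s{\left(J,m \right)} = 4 \left(\frac{m}{-10} - \frac{24}{11}\right) = 4 \left(m \left(- \frac{1}{10}\right) - \frac{24}{11}\right) = 4 \left(- \frac{m}{10} - \frac{24}{11}\right) = 4 \left(- \frac{24}{11} - \frac{m}{10}\right) = - \frac{96}{11} - \frac{2 m}{5}$)
$\left(s{\left(-16,63 \right)} - 3649\right) \left(1694 + 895\right) = \left(\left(- \frac{96}{11} - \frac{126}{5}\right) - 3649\right) \left(1694 + 895\right) = \left(\left(- \frac{96}{11} - \frac{126}{5}\right) - 3649\right) 2589 = \left(- \frac{1866}{55} - 3649\right) 2589 = \left(- \frac{202561}{55}\right) 2589 = - \frac{524430429}{55}$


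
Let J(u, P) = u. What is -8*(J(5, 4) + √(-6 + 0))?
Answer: -40 - 8*I*√6 ≈ -40.0 - 19.596*I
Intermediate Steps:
-8*(J(5, 4) + √(-6 + 0)) = -8*(5 + √(-6 + 0)) = -8*(5 + √(-6)) = -8*(5 + I*√6) = -40 - 8*I*√6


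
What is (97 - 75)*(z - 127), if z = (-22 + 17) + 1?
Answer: -2882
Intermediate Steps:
z = -4 (z = -5 + 1 = -4)
(97 - 75)*(z - 127) = (97 - 75)*(-4 - 127) = 22*(-131) = -2882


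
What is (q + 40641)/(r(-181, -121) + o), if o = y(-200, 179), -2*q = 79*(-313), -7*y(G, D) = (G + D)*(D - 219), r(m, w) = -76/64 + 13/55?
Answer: -46643960/106437 ≈ -438.23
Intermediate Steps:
r(m, w) = -837/880 (r(m, w) = -76*1/64 + 13*(1/55) = -19/16 + 13/55 = -837/880)
y(G, D) = -(-219 + D)*(D + G)/7 (y(G, D) = -(G + D)*(D - 219)/7 = -(D + G)*(-219 + D)/7 = -(-219 + D)*(D + G)/7)
q = 24727/2 (q = -79*(-313)/2 = -1/2*(-24727) = 24727/2 ≈ 12364.)
o = -120 (o = -1/7*179**2 + (219/7)*179 + (219/7)*(-200) - 1/7*179*(-200) = -1/7*32041 + 39201/7 - 43800/7 + 35800/7 = -32041/7 + 39201/7 - 43800/7 + 35800/7 = -120)
(q + 40641)/(r(-181, -121) + o) = (24727/2 + 40641)/(-837/880 - 120) = 106009/(2*(-106437/880)) = (106009/2)*(-880/106437) = -46643960/106437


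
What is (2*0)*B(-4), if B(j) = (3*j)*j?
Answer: 0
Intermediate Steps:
B(j) = 3*j²
(2*0)*B(-4) = (2*0)*(3*(-4)²) = 0*(3*16) = 0*48 = 0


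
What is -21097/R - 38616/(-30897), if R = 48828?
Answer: 137078671/167626524 ≈ 0.81776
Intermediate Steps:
-21097/R - 38616/(-30897) = -21097/48828 - 38616/(-30897) = -21097*1/48828 - 38616*(-1/30897) = -21097/48828 + 12872/10299 = 137078671/167626524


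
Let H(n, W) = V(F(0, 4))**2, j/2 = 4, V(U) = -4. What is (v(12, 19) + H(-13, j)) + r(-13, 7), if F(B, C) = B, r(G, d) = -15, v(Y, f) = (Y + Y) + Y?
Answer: 37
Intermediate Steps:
v(Y, f) = 3*Y (v(Y, f) = 2*Y + Y = 3*Y)
j = 8 (j = 2*4 = 8)
H(n, W) = 16 (H(n, W) = (-4)**2 = 16)
(v(12, 19) + H(-13, j)) + r(-13, 7) = (3*12 + 16) - 15 = (36 + 16) - 15 = 52 - 15 = 37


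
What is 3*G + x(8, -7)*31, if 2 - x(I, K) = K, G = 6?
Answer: 297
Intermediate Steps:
x(I, K) = 2 - K
3*G + x(8, -7)*31 = 3*6 + (2 - 1*(-7))*31 = 18 + (2 + 7)*31 = 18 + 9*31 = 18 + 279 = 297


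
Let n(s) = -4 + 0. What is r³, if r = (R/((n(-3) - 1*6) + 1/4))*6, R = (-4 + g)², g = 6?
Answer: -32768/2197 ≈ -14.915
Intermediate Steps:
n(s) = -4
R = 4 (R = (-4 + 6)² = 2² = 4)
r = -32/13 (r = (4/((-4 - 1*6) + 1/4))*6 = (4/((-4 - 6) + ¼))*6 = (4/(-10 + ¼))*6 = (4/(-39/4))*6 = -4/39*4*6 = -16/39*6 = -32/13 ≈ -2.4615)
r³ = (-32/13)³ = -32768/2197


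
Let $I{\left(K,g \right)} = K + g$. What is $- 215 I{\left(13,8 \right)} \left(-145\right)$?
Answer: $654675$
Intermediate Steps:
$- 215 I{\left(13,8 \right)} \left(-145\right) = - 215 \left(13 + 8\right) \left(-145\right) = \left(-215\right) 21 \left(-145\right) = \left(-4515\right) \left(-145\right) = 654675$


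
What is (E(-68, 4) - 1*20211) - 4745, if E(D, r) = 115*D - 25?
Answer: -32801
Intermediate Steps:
E(D, r) = -25 + 115*D
(E(-68, 4) - 1*20211) - 4745 = ((-25 + 115*(-68)) - 1*20211) - 4745 = ((-25 - 7820) - 20211) - 4745 = (-7845 - 20211) - 4745 = -28056 - 4745 = -32801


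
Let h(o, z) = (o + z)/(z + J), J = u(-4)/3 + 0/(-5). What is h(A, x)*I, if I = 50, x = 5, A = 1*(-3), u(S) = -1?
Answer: 150/7 ≈ 21.429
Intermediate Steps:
A = -3
J = -1/3 (J = -1/3 + 0/(-5) = -1*1/3 + 0*(-1/5) = -1/3 + 0 = -1/3 ≈ -0.33333)
h(o, z) = (o + z)/(-1/3 + z) (h(o, z) = (o + z)/(z - 1/3) = (o + z)/(-1/3 + z))
h(A, x)*I = (3*(-3 + 5)/(-1 + 3*5))*50 = (3*2/(-1 + 15))*50 = (3*2/14)*50 = (3*(1/14)*2)*50 = (3/7)*50 = 150/7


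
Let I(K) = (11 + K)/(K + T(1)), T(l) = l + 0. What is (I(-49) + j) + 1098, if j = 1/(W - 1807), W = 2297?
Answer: 6460907/5880 ≈ 1098.8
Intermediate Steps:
T(l) = l
I(K) = (11 + K)/(1 + K) (I(K) = (11 + K)/(K + 1) = (11 + K)/(1 + K))
j = 1/490 (j = 1/(2297 - 1807) = 1/490 ≈ 0.0020408)
(I(-49) + j) + 1098 = ((11 - 49)/(1 - 49) + 1/490) + 1098 = (-38/(-48) + 1/490) + 1098 = (-1/48*(-38) + 1/490) + 1098 = (19/24 + 1/490) + 1098 = 4667/5880 + 1098 = 6460907/5880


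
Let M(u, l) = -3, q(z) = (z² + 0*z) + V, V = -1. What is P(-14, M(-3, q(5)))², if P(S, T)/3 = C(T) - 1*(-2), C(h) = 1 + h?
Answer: 0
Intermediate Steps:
q(z) = -1 + z² (q(z) = (z² + 0*z) - 1 = (z² + 0) - 1 = z² - 1 = -1 + z²)
P(S, T) = 9 + 3*T (P(S, T) = 3*((1 + T) - 1*(-2)) = 3*((1 + T) + 2) = 3*(3 + T) = 9 + 3*T)
P(-14, M(-3, q(5)))² = (9 + 3*(-3))² = (9 - 9)² = 0² = 0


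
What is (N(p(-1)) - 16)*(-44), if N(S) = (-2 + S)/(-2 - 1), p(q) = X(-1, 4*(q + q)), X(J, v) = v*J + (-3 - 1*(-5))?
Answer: 2464/3 ≈ 821.33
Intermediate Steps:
X(J, v) = 2 + J*v (X(J, v) = J*v + (-3 + 5) = J*v + 2 = 2 + J*v)
p(q) = 2 - 8*q (p(q) = 2 - 4*(q + q) = 2 - 4*2*q = 2 - 8*q)
N(S) = ⅔ - S/3 (N(S) = (-2 + S)/(-3) = (-2 + S)*(-⅓) = ⅔ - S/3)
(N(p(-1)) - 16)*(-44) = ((⅔ - (2 - 8*(-1))/3) - 16)*(-44) = ((⅔ - (2 + 8)/3) - 16)*(-44) = ((⅔ - ⅓*10) - 16)*(-44) = ((⅔ - 10/3) - 16)*(-44) = (-8/3 - 16)*(-44) = -56/3*(-44) = 2464/3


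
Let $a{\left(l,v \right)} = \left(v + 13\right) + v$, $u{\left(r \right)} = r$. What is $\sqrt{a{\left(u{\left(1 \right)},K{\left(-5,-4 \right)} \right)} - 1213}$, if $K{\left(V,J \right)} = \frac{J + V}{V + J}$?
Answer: $i \sqrt{1198} \approx 34.612 i$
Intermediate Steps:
$K{\left(V,J \right)} = 1$ ($K{\left(V,J \right)} = \frac{J + V}{J + V} = 1$)
$a{\left(l,v \right)} = 13 + 2 v$ ($a{\left(l,v \right)} = \left(13 + v\right) + v = 13 + 2 v$)
$\sqrt{a{\left(u{\left(1 \right)},K{\left(-5,-4 \right)} \right)} - 1213} = \sqrt{\left(13 + 2 \cdot 1\right) - 1213} = \sqrt{\left(13 + 2\right) - 1213} = \sqrt{15 - 1213} = \sqrt{-1198} = i \sqrt{1198}$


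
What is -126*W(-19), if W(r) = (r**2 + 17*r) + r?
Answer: -2394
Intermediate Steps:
W(r) = r**2 + 18*r
-126*W(-19) = -(-2394)*(18 - 19) = -(-2394)*(-1) = -126*19 = -2394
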